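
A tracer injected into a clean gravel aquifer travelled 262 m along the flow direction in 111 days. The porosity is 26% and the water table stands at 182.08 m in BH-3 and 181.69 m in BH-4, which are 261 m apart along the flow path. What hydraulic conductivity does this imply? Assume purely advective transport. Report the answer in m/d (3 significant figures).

Hydraulic gradient i = (182.08 − 181.69) / 261 = 0.39 / 261 = 0.001494
v = L / t = 262 / 111 = 2.360 m/d
K = v · n / i = 2.360 × 0.26 / 0.001494 = 411 m/d

411 m/d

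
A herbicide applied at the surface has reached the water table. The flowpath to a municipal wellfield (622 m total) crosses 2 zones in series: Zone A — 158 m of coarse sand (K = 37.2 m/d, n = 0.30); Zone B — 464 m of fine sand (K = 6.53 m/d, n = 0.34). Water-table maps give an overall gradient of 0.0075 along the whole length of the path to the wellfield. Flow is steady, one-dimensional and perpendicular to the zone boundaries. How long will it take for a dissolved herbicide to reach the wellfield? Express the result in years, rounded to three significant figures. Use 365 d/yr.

9.07 years

Continuity: the same q passes through each zone, so ΔH = q·Σ(L_j/K_j) — the zones act as resistances in series.
Σ(L/K) = 158/37.2 + 464/6.53 = 4.247 + 71.06 = 75.30 d
K_eq = L_total / Σ(L/K) = 622 / 75.30 = 8.260 m/d
q = K_eq · i = 8.260 × 0.0075 = 0.06195 m/d (same in every zone)
Zone A: v = q/n = 0.06195/0.30 = 0.2065 m/d → t_A = 158/0.2065 = 765.1 d
Zone B: v = q/n = 0.06195/0.34 = 0.1822 m/d → t_B = 464/0.1822 = 2547 d
Total t = 765.1 + 2547 = 3312 d
   = 3312 / 365 = 9.07 yr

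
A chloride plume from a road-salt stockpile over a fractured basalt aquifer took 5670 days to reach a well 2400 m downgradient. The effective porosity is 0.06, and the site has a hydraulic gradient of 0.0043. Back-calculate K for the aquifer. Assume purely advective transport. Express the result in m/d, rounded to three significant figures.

5.91 m/d

v = L / t = 2400 / 5670 = 0.4233 m/d
K = v · n / i = 0.4233 × 0.06 / 0.0043 = 5.91 m/d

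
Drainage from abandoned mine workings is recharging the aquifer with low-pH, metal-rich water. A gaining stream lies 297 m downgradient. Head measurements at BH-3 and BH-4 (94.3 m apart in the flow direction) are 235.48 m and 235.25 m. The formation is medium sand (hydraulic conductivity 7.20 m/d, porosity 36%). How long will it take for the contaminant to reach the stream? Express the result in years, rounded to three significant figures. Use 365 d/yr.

16.7 years

Hydraulic gradient i = (235.48 − 235.25) / 94.3 = 0.23 / 94.3 = 0.002439
Darcy flux q = K·i = 7.20 × 0.002439 = 0.01756 m/d
Average linear velocity = 0.01756 / 0.36 = 0.04878 m/d
t = L / v = 297 / 0.04878 = 6088 d
   = 6088 / 365 = 16.7 yr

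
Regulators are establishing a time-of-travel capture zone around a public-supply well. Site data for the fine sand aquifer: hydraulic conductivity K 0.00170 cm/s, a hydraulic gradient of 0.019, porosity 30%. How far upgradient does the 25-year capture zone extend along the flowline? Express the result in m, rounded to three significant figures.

K = 0.00170 cm/s × 864 = 1.469 m/d
q = Ki = 1.469 × 0.019 = 0.02791 m/d
Seepage velocity v = q / n = 0.02791 / 0.30 = 0.09302 m/d
T = 25 yr × 365 = 9125 d
L = v × T = 0.09302 × 9125 = 848.8 m

849 m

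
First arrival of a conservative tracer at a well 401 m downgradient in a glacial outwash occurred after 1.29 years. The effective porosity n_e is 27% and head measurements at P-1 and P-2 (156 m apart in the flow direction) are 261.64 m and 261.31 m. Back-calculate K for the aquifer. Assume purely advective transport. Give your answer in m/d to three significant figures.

Hydraulic gradient i = (261.64 − 261.31) / 156 = 0.33 / 156 = 0.002115
t = 1.29 years = 470.9 d
v = L / t = 401 / 470.9 = 0.8517 m/d
K = v · n / i = 0.8517 × 0.27 / 0.002115 = 109 m/d

109 m/d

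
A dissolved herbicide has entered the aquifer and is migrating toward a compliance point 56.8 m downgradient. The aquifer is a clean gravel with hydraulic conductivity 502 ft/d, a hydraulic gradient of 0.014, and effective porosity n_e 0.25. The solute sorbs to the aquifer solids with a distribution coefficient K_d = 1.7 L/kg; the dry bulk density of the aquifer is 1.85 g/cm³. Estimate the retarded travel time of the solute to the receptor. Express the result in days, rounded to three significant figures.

K = 502 ft/d × 0.3048 = 153.0 m/d
Specific discharge q = 153.0 × 0.014 = 2.142 m/d
v = Ki/n = 153.0·0.014/0.25 = 8.569 m/d
Retardation R = 1 + ρ_b·K_d/n = 1 + 1.85×1.7/0.25 = 13.58
Contaminant velocity v_c = v/R = 8.569/13.58 = 0.6310 m/d
t = L/v_c = 56.8/0.6310 = 90.02 d

90.0 days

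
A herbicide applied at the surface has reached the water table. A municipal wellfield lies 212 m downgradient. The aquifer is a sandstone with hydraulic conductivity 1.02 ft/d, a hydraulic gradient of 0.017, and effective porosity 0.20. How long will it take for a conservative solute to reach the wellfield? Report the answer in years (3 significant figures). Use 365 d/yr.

K = 1.02 ft/d × 0.3048 = 0.3109 m/d
Darcy flux q = K·i = 0.3109 × 0.017 = 0.005285 m/d
Seepage velocity v = q / n = 0.005285 / 0.20 = 0.02643 m/d
t = L / v = 212 / 0.02643 = 8022 d
   = 8022 / 365 = 22.0 yr

22.0 years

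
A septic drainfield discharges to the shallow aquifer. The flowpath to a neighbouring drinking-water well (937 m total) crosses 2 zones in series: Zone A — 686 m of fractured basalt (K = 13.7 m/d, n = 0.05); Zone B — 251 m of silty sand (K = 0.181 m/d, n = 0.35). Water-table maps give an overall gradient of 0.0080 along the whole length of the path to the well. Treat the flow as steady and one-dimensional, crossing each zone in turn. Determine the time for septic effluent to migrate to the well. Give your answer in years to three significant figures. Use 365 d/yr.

Steady 1-D flow in series ⇒ the Darcy flux q is identical in every zone and the zone head losses add (resistances L/K in series).
Σ(L/K) = 686/13.7 + 251/0.181 = 50.07 + 1387 = 1437 d
K_eq = L_total / Σ(L/K) = 937 / 1437 = 0.6521 m/d
q = K_eq · i = 0.6521 × 0.0080 = 0.005217 m/d (same in every zone)
Zone A: v = q/n = 0.005217/0.05 = 0.1043 m/d → t_A = 686/0.1043 = 6575 d
Zone B: v = q/n = 0.005217/0.35 = 0.01491 m/d → t_B = 251/0.01491 = 16840 d
Total t = 6575 + 16840 = 23410 d
   = 23410 / 365 = 64.1 yr

64.1 years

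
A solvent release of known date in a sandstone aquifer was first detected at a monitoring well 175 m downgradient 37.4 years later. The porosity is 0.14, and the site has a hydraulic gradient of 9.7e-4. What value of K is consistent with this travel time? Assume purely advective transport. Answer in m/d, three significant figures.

t = 37.4 years = 13650 d
v = L / t = 175 / 13650 = 0.01282 m/d
K = v · n / i = 0.01282 × 0.14 / 9.7e-4 = 1.85 m/d

1.85 m/d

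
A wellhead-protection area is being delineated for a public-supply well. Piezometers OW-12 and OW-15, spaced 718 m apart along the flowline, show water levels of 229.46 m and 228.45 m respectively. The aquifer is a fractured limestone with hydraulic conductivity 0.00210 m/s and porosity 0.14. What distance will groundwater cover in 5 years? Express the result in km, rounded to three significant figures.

3.33 km

Hydraulic gradient i = (229.46 − 228.45) / 718 = 1.01 / 718 = 0.001407
K = 0.00210 m/s × 86400 s/d = 181.4 m/d
Darcy flux q = K·i = 181.4 × 0.001407 = 0.2552 m/d
Seepage velocity v = q / n = 0.2552 / 0.14 = 1.823 m/d
T = 5 yr × 365 = 1825 d
L = v × T = 1.823 × 1825 = 3327 m
   = 3.33 km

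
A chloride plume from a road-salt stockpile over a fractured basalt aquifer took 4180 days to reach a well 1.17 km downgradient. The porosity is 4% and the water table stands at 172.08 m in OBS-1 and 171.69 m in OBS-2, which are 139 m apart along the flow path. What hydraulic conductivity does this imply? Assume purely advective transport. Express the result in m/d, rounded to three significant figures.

Hydraulic gradient i = (172.08 − 171.69) / 139 = 0.39 / 139 = 0.002806
L = 1.17 km = 1170 m
v = L / t = 1170 / 4180 = 0.2799 m/d
K = v · n / i = 0.2799 × 0.04 / 0.002806 = 3.99 m/d

3.99 m/d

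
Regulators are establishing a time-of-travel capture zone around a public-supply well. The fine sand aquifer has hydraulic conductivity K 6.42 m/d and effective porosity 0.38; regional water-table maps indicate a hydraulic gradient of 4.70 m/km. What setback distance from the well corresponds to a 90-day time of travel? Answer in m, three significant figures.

7.15 m

q = Ki = 6.42 × 0.0047 = 0.03017 m/d
v_s = q/n_e = 0.03017/0.38 = 0.07941 m/d
L = v × T = 0.07941 × 90 = 7.146 m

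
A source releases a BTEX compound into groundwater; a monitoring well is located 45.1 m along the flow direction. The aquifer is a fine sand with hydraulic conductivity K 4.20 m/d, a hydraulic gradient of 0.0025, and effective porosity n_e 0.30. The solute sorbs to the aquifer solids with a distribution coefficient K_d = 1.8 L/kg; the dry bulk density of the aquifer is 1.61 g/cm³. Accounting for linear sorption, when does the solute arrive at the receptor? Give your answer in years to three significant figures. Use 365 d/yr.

Darcy flux q = K·i = 4.20 × 0.0025 = 0.01050 m/d
Average linear velocity = 0.01050 / 0.30 = 0.03500 m/d
Retardation R = 1 + ρ_b·K_d/n = 1 + 1.61×1.8/0.30 = 10.66
Contaminant velocity v_c = v/R = 0.03500/10.66 = 0.003283 m/d
t = L/v_c = 45.1/0.003283 = 13740 d
   = 13740/365 = 37.6 yr

37.6 years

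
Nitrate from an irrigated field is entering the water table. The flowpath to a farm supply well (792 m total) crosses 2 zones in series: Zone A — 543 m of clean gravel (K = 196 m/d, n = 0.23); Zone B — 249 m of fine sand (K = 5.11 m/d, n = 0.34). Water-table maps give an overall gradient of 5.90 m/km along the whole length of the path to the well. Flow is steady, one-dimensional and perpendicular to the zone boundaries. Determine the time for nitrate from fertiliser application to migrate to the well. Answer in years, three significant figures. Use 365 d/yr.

Steady 1-D flow in series ⇒ the Darcy flux q is identical in every zone and the zone head losses add (resistances L/K in series).
Σ(L/K) = 543/196 + 249/5.11 = 2.770 + 48.73 = 51.50 d
K_eq = L_total / Σ(L/K) = 792 / 51.50 = 15.38 m/d
q = K_eq · i = 15.38 × 0.0059 = 0.09074 m/d (same in every zone)
Zone A: v = q/n = 0.09074/0.23 = 0.3945 m/d → t_A = 543/0.3945 = 1376 d
Zone B: v = q/n = 0.09074/0.34 = 0.2669 m/d → t_B = 249/0.2669 = 933.0 d
Total t = 1376 + 933.0 = 2309 d
   = 2309 / 365 = 6.33 yr

6.33 years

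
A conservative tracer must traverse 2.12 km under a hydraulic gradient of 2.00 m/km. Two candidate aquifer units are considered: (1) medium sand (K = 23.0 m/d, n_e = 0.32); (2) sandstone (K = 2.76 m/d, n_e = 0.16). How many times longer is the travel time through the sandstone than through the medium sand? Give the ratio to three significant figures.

Unit 1 (medium sand): v = 23.0×0.0020/0.32 = 0.1438 m/d, t = 2120/0.1438 = 14750 d
Unit 2 (sandstone): v = 2.76×0.0020/0.16 = 0.03450 m/d, t = 2120/0.03450 = 61450 d
t(sandstone) / t(medium sand) = 61450/14750 = 4.17

4.17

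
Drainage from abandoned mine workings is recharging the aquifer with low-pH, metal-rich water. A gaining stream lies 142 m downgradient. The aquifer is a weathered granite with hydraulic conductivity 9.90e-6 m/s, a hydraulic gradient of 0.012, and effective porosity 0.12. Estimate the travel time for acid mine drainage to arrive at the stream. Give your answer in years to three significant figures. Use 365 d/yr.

4.55 years

K = 9.90e-6 m/s × 86400 s/d = 0.8554 m/d
Darcy flux q = K·i = 0.8554 × 0.012 = 0.01026 m/d
v_s = q/n_e = 0.01026/0.12 = 0.08554 m/d
t = L / v = 142 / 0.08554 = 1660 d
   = 1660 / 365 = 4.55 yr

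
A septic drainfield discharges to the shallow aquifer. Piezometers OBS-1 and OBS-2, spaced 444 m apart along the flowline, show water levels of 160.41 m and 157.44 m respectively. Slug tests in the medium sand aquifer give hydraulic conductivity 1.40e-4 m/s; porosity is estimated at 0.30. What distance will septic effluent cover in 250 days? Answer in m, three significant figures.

Hydraulic gradient i = (160.41 − 157.44) / 444 = 2.97 / 444 = 0.006689
K = 1.40e-4 m/s × 86400 s/d = 12.10 m/d
Specific discharge q = 12.10 × 0.006689 = 0.08091 m/d
v = Ki/n = 12.10·0.006689/0.30 = 0.2697 m/d
L = v × T = 0.2697 × 250 = 67.43 m

67.4 m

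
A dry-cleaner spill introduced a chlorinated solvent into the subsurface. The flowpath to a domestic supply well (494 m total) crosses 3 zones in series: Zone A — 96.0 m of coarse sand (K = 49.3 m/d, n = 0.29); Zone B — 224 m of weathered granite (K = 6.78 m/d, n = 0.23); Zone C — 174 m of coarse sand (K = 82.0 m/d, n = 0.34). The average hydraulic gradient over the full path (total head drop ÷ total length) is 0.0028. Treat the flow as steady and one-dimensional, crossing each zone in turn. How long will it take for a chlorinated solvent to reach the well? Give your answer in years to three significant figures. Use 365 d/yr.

10.2 years

Continuity: the same q passes through each zone, so ΔH = q·Σ(L_j/K_j) — the zones act as resistances in series.
Σ(L/K) = 96.0/49.3 + 224/6.78 + 174/82.0 = 1.947 + 33.04 + 2.122 = 37.11 d
K_eq = L_total / Σ(L/K) = 494 / 37.11 = 13.31 m/d
q = K_eq · i = 13.31 × 0.0028 = 0.03728 m/d (same in every zone)
Zone A: v = q/n = 0.03728/0.29 = 0.1285 m/d → t_A = 96.0/0.1285 = 746.9 d
Zone B: v = q/n = 0.03728/0.23 = 0.1621 m/d → t_B = 224/0.1621 = 1382 d
Zone C: v = q/n = 0.03728/0.34 = 0.1096 m/d → t_C = 174/0.1096 = 1587 d
Total t = 746.9 + 1382 + 1587 = 3716 d
   = 3716 / 365 = 10.2 yr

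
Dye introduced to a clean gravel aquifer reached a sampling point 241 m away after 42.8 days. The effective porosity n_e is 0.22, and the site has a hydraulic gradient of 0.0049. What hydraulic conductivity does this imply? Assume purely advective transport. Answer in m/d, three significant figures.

253 m/d

v = L / t = 241 / 42.8 = 5.631 m/d
K = v · n / i = 5.631 × 0.22 / 0.0049 = 253 m/d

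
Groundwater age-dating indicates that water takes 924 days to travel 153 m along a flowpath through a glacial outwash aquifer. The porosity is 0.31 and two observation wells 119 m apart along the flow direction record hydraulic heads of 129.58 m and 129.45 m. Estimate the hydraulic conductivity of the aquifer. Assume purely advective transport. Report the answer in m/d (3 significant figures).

47.0 m/d

Hydraulic gradient i = (129.58 − 129.45) / 119 = 0.13 / 119 = 0.001092
v = L / t = 153 / 924 = 0.1656 m/d
K = v · n / i = 0.1656 × 0.31 / 0.001092 = 47.0 m/d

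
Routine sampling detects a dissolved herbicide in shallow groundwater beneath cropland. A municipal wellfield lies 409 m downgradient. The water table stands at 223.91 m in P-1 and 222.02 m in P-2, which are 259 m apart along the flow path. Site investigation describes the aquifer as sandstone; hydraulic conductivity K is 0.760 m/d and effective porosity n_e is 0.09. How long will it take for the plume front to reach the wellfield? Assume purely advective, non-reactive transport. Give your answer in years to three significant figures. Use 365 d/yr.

18.2 years

Hydraulic gradient i = (223.91 − 222.02) / 259 = 1.89 / 259 = 0.007297
q = Ki = 0.760 × 0.007297 = 0.005546 m/d
Average linear velocity = 0.005546 / 0.09 = 0.06162 m/d
t = L / v = 409 / 0.06162 = 6637 d
   = 6637 / 365 = 18.2 yr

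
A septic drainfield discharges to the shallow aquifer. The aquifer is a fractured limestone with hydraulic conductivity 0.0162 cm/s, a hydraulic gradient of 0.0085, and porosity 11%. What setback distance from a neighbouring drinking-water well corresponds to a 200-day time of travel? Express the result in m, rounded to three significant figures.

216 m

K = 0.0162 cm/s × 864 = 14.00 m/d
Darcy flux q = K·i = 14.00 × 0.0085 = 0.1190 m/d
Average linear velocity = 0.1190 / 0.11 = 1.082 m/d
L = v × T = 1.082 × 200 = 216.3 m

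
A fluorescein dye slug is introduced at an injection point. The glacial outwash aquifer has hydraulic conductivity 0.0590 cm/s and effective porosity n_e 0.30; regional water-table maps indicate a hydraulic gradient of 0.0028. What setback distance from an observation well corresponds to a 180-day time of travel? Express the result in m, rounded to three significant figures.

85.6 m

K = 0.0590 cm/s × 864 = 50.98 m/d
Darcy flux q = K·i = 50.98 × 0.0028 = 0.1427 m/d
v_s = q/n_e = 0.1427/0.30 = 0.4758 m/d
L = v × T = 0.4758 × 180 = 85.64 m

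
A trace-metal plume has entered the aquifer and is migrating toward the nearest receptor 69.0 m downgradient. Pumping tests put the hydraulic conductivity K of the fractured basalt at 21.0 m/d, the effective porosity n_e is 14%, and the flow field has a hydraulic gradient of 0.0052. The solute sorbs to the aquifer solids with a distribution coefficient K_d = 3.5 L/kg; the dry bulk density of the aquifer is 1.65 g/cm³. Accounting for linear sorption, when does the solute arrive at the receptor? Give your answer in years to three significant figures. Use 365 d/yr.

Darcy flux q = K·i = 21.0 × 0.0052 = 0.1092 m/d
Average linear velocity = 0.1092 / 0.14 = 0.7800 m/d
Retardation R = 1 + ρ_b·K_d/n = 1 + 1.65×3.5/0.14 = 42.25
Contaminant velocity v_c = v/R = 0.7800/42.25 = 0.01846 m/d
t = L/v_c = 69.0/0.01846 = 3737 d
   = 3737/365 = 10.2 yr

10.2 years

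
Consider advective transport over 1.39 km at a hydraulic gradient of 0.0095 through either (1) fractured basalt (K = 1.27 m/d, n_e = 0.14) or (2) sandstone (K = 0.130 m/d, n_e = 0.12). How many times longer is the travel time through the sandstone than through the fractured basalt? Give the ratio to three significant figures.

Unit 1 (fractured basalt): v = 1.27×0.0095/0.14 = 0.08618 m/d, t = 1390/0.08618 = 16130 d
Unit 2 (sandstone): v = 0.130×0.0095/0.12 = 0.01029 m/d, t = 1390/0.01029 = 135100 d
t(sandstone) / t(fractured basalt) = 135100/16130 = 8.37

8.37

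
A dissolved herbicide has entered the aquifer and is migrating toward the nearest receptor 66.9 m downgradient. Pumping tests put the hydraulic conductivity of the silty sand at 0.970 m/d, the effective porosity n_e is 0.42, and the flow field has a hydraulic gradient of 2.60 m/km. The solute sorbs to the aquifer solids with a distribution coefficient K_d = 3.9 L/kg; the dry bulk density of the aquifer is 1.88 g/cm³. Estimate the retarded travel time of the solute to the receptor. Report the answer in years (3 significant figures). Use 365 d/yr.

563 years

Specific discharge q = 0.970 × 0.0026 = 0.002522 m/d
Seepage velocity v = q / n = 0.002522 / 0.42 = 0.006005 m/d
Retardation R = 1 + ρ_b·K_d/n = 1 + 1.88×3.9/0.42 = 18.46
Contaminant velocity v_c = v/R = 0.006005/18.46 = 3.253e-4 m/d
t = L/v_c = 66.9/3.253e-4 = 205600 d
   = 205600/365 = 563 yr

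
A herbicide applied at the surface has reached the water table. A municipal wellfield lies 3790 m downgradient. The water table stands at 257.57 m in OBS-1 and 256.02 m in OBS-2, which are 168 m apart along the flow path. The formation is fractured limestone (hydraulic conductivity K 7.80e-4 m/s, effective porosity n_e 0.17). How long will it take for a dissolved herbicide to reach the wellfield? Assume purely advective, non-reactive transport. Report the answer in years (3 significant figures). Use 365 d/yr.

2.84 years

Hydraulic gradient i = (257.57 − 256.02) / 168 = 1.55 / 168 = 0.009226
K = 7.80e-4 m/s × 86400 s/d = 67.39 m/d
Darcy flux q = K·i = 67.39 × 0.009226 = 0.6218 m/d
Seepage velocity v = q / n = 0.6218 / 0.17 = 3.657 m/d
t = L / v = 3790 / 3.657 = 1036 d
   = 1036 / 365 = 2.84 yr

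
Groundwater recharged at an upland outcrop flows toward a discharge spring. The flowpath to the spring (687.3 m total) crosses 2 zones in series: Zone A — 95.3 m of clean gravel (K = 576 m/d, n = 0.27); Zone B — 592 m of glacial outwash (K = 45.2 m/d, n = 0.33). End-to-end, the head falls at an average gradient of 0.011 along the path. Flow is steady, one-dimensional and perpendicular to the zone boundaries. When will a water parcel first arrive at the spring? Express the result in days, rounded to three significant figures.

388 days

Steady 1-D flow in series ⇒ the Darcy flux q is identical in every zone and the zone head losses add (resistances L/K in series).
Σ(L/K) = 95.3/576 + 592/45.2 = 0.1655 + 13.10 = 13.26 d
K_eq = L_total / Σ(L/K) = 687.3 / 13.26 = 51.82 m/d
q = K_eq · i = 51.82 × 0.011 = 0.5700 m/d (same in every zone)
Zone A: v = q/n = 0.5700/0.27 = 2.111 m/d → t_A = 95.3/2.111 = 45.14 d
Zone B: v = q/n = 0.5700/0.33 = 1.727 m/d → t_B = 592/1.727 = 342.7 d
Total t = 45.14 + 342.7 = 387.9 d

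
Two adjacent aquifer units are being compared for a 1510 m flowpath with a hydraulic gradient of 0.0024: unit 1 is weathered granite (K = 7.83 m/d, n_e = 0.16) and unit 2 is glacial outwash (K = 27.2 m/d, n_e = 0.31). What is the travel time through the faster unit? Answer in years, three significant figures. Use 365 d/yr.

Unit 1 (weathered granite): v = 7.83×0.0024/0.16 = 0.1175 m/d, t = 1510/0.1175 = 12860 d
Unit 2 (glacial outwash): v = 27.2×0.0024/0.31 = 0.2106 m/d, t = 1510/0.2106 = 7171 d
Faster: 7171 d / 365 = 19.6 yr

19.6 years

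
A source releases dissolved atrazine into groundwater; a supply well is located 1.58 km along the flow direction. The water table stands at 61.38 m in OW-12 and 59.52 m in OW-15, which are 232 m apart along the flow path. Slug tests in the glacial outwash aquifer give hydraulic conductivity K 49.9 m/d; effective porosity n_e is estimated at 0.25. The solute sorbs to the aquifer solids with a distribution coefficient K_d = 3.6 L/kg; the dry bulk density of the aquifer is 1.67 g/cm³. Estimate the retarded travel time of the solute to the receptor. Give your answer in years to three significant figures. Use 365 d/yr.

Hydraulic gradient i = (61.38 − 59.52) / 232 = 1.86 / 232 = 0.008017
Darcy flux q = K·i = 49.9 × 0.008017 = 0.4001 m/d
Average linear velocity = 0.4001 / 0.25 = 1.600 m/d
Retardation R = 1 + ρ_b·K_d/n = 1 + 1.67×3.6/0.25 = 25.05
Contaminant velocity v_c = v/R = 1.600/25.05 = 0.06389 m/d
L = 1.58 km = 1580 m
t = L/v_c = 1580/0.06389 = 24730 d
   = 24730/365 = 67.8 yr

67.8 years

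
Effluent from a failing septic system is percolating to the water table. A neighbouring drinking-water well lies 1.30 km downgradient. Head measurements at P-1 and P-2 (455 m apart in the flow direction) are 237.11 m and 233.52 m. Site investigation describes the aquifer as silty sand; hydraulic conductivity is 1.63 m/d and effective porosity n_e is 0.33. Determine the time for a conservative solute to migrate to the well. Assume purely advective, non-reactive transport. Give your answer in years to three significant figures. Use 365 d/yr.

91.4 years

Hydraulic gradient i = (237.11 − 233.52) / 455 = 3.59 / 455 = 0.007890
Darcy flux q = K·i = 1.63 × 0.007890 = 0.01286 m/d
Seepage velocity v = q / n = 0.01286 / 0.33 = 0.03897 m/d
L = 1.30 km = 1300 m
t = L / v = 1300 / 0.03897 = 33360 d
   = 33360 / 365 = 91.4 yr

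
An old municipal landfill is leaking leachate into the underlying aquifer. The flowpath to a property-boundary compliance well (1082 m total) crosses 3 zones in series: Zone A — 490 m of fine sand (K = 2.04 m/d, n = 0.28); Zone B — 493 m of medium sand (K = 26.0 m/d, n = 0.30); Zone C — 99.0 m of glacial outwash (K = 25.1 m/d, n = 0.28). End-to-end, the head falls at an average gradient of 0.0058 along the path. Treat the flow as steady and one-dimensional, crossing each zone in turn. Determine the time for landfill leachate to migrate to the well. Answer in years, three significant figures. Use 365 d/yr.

Steady 1-D flow in series ⇒ the Darcy flux q is identical in every zone and the zone head losses add (resistances L/K in series).
Σ(L/K) = 490/2.04 + 493/26.0 + 99.0/25.1 = 240.2 + 18.96 + 3.944 = 263.1 d
K_eq = L_total / Σ(L/K) = 1082 / 263.1 = 4.112 m/d
q = K_eq · i = 4.112 × 0.0058 = 0.02385 m/d (same in every zone)
Zone A: v = q/n = 0.02385/0.28 = 0.08519 m/d → t_A = 490/0.08519 = 5752 d
Zone B: v = q/n = 0.02385/0.30 = 0.07951 m/d → t_B = 493/0.07951 = 6201 d
Zone C: v = q/n = 0.02385/0.28 = 0.08519 m/d → t_C = 99.0/0.08519 = 1162 d
Total t = 5752 + 6201 + 1162 = 13110 d
   = 13110 / 365 = 35.9 yr

35.9 years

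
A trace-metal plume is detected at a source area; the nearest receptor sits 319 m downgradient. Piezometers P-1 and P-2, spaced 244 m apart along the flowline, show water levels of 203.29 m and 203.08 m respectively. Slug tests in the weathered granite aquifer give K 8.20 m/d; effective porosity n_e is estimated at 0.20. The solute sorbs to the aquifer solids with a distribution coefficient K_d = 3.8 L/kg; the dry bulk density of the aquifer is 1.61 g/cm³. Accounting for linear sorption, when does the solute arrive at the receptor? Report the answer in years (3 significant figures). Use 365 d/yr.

Hydraulic gradient i = (203.29 − 203.08) / 244 = 0.21 / 244 = 8.607e-4
Specific discharge q = 8.20 × 8.607e-4 = 0.007057 m/d
v = Ki/n = 8.20·8.607e-4/0.20 = 0.03529 m/d
Retardation R = 1 + ρ_b·K_d/n = 1 + 1.61×3.8/0.20 = 31.59
Contaminant velocity v_c = v/R = 0.03529/31.59 = 0.001117 m/d
t = L/v_c = 319/0.001117 = 285600 d
   = 285600/365 = 782 yr

782 years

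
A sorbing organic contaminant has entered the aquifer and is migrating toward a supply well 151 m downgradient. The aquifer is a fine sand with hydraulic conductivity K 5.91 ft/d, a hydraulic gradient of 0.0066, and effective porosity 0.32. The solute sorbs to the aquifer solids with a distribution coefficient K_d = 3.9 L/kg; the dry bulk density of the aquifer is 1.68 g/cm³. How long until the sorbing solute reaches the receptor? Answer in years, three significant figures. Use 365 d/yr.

239 years

K = 5.91 ft/d × 0.3048 = 1.801 m/d
q = Ki = 1.801 × 0.0066 = 0.01189 m/d
Average linear velocity = 0.01189 / 0.32 = 0.03715 m/d
Retardation R = 1 + ρ_b·K_d/n = 1 + 1.68×3.9/0.32 = 21.47
Contaminant velocity v_c = v/R = 0.03715/21.47 = 0.001730 m/d
t = L/v_c = 151/0.001730 = 87280 d
   = 87280/365 = 239 yr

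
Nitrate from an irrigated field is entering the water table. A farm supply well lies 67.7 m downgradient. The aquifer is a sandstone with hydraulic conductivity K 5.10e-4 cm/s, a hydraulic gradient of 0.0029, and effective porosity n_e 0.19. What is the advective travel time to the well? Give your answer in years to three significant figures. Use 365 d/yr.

K = 5.10e-4 cm/s × 864 = 0.4406 m/d
Darcy flux q = K·i = 0.4406 × 0.0029 = 0.001278 m/d
Average linear velocity = 0.001278 / 0.19 = 0.006726 m/d
t = L / v = 67.7 / 0.006726 = 10070 d
   = 10070 / 365 = 27.6 yr

27.6 years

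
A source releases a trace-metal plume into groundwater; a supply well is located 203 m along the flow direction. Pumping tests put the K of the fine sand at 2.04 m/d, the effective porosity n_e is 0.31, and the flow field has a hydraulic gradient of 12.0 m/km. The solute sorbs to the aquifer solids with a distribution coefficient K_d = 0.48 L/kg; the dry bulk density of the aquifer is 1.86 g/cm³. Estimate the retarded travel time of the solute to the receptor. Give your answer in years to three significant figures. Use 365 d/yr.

q = Ki = 2.04 × 0.012 = 0.02448 m/d
v_s = q/n_e = 0.02448/0.31 = 0.07897 m/d
Retardation R = 1 + ρ_b·K_d/n = 1 + 1.86×0.48/0.31 = 3.880
Contaminant velocity v_c = v/R = 0.07897/3.880 = 0.02035 m/d
t = L/v_c = 203/0.02035 = 9974 d
   = 9974/365 = 27.3 yr

27.3 years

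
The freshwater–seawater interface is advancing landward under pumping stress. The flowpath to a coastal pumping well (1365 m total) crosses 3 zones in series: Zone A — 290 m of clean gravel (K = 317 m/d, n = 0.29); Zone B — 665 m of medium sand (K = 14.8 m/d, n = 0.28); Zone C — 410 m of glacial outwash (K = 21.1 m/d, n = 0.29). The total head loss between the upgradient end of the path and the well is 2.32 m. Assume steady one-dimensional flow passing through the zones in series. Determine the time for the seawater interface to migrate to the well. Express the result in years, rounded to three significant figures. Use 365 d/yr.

Continuity: the same q passes through each zone, so ΔH = q·Σ(L_j/K_j) — the zones act as resistances in series.
Σ(L/K) = 290/317 + 665/14.8 + 410/21.1 = 0.9148 + 44.93 + 19.43 = 65.28 d
q = ΔH / Σ(L/K) = 2.32 / 65.28 = 0.03554 m/d (same in every zone)
Zone A: v = q/n = 0.03554/0.29 = 0.1226 m/d → t_A = 290/0.1226 = 2366 d
Zone B: v = q/n = 0.03554/0.28 = 0.1269 m/d → t_B = 665/0.1269 = 5239 d
Zone C: v = q/n = 0.03554/0.29 = 0.1226 m/d → t_C = 410/0.1226 = 3346 d
Total t = 2366 + 5239 + 3346 = 10950 d
   = 10950 / 365 = 30.0 yr

30.0 years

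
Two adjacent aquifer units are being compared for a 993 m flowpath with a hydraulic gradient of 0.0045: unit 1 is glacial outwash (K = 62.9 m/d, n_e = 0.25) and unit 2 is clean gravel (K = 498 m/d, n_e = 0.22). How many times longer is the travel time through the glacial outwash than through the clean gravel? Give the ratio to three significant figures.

Unit 1 (glacial outwash): v = 62.9×0.0045/0.25 = 1.132 m/d, t = 993/1.132 = 877.1 d
Unit 2 (clean gravel): v = 498×0.0045/0.22 = 10.19 m/d, t = 993/10.19 = 97.48 d
t(glacial outwash) / t(clean gravel) = 877.1/97.48 = 9.00

9.00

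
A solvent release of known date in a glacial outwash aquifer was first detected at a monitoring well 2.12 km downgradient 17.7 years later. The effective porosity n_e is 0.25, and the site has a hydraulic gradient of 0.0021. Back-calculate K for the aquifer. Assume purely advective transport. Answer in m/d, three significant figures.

39.1 m/d

t = 17.7 years = 6461 d
L = 2.12 km = 2120 m
v = L / t = 2120 / 6461 = 0.3281 m/d
K = v · n / i = 0.3281 × 0.25 / 0.0021 = 39.1 m/d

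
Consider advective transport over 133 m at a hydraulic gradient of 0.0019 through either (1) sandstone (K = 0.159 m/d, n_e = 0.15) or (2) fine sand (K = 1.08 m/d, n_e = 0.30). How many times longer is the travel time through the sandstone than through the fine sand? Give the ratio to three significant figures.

3.40

Unit 1 (sandstone): v = 0.159×0.0019/0.15 = 0.002014 m/d, t = 133/0.002014 = 66040 d
Unit 2 (fine sand): v = 1.08×0.0019/0.30 = 0.006840 m/d, t = 133/0.006840 = 19440 d
t(sandstone) / t(fine sand) = 66040/19440 = 3.40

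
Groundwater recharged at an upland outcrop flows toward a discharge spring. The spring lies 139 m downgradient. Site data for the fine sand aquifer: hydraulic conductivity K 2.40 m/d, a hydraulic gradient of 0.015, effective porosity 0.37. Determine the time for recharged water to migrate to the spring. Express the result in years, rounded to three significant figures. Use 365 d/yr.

3.91 years

q = Ki = 2.40 × 0.015 = 0.03600 m/d
Average linear velocity = 0.03600 / 0.37 = 0.09730 m/d
t = L / v = 139 / 0.09730 = 1429 d
   = 1429 / 365 = 3.91 yr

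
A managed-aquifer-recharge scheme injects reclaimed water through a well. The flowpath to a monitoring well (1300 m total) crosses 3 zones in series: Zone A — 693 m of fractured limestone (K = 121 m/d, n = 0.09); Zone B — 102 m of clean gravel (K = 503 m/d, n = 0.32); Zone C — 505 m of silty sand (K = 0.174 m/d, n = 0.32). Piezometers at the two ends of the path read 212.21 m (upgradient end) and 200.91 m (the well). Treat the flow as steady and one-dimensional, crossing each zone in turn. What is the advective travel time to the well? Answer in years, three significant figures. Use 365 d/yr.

Total head drop ΔH = 212.21 − 200.91 = 11.30 m
Steady 1-D flow in series ⇒ the Darcy flux q is identical in every zone and the zone head losses add (resistances L/K in series).
Σ(L/K) = 693/121 + 102/503 + 505/0.174 = 5.727 + 0.2028 + 2902 = 2908 d
q = ΔH / Σ(L/K) = 11.30 / 2908 = 0.003886 m/d (same in every zone)
Zone A: v = q/n = 0.003886/0.09 = 0.04317 m/d → t_A = 693/0.04317 = 16050 d
Zone B: v = q/n = 0.003886/0.32 = 0.01214 m/d → t_B = 102/0.01214 = 8400 d
Zone C: v = q/n = 0.003886/0.32 = 0.01214 m/d → t_C = 505/0.01214 = 41590 d
Total t = 16050 + 8400 + 41590 = 66040 d
   = 66040 / 365 = 181 yr

181 years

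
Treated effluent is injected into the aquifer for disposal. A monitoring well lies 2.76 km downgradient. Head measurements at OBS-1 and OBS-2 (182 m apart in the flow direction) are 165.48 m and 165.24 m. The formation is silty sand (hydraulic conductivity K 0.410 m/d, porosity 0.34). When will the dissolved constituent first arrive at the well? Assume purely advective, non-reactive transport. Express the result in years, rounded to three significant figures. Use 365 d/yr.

4760 years

Hydraulic gradient i = (165.48 − 165.24) / 182 = 0.24 / 182 = 0.001319
Specific discharge q = 0.410 × 0.001319 = 5.407e-4 m/d
v = Ki/n = 0.410·0.001319/0.34 = 0.001590 m/d
L = 2.76 km = 2760 m
t = L / v = 2760 / 0.001590 = 1.736e6 d
   = 1.736e6 / 365 = 4760 yr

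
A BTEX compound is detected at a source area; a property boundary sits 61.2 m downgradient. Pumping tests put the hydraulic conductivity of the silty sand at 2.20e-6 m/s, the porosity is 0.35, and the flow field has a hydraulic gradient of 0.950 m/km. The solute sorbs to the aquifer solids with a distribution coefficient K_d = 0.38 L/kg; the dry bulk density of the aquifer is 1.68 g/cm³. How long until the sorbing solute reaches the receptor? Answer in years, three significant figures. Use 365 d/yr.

918 years

K = 2.20e-6 m/s × 86400 s/d = 0.1901 m/d
Darcy flux q = K·i = 0.1901 × 9.5e-4 = 1.806e-4 m/d
v = Ki/n = 0.1901·9.5e-4/0.35 = 5.159e-4 m/d
Retardation R = 1 + ρ_b·K_d/n = 1 + 1.68×0.38/0.35 = 2.824
Contaminant velocity v_c = v/R = 5.159e-4/2.824 = 1.827e-4 m/d
t = L/v_c = 61.2/1.827e-4 = 335000 d
   = 335000/365 = 918 yr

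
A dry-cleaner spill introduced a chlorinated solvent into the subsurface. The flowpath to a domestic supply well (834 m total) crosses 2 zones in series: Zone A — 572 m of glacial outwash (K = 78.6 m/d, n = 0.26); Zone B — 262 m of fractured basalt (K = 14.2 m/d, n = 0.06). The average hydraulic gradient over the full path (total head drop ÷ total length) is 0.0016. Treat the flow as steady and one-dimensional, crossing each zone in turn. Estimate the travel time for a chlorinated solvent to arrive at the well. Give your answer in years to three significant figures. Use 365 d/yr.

8.69 years

For zones in series the flux q is common to all zones; the equivalent conductivity is the harmonic (thickness-weighted) mean, K_eq = L_total / Σ(L_j/K_j).
Σ(L/K) = 572/78.6 + 262/14.2 = 7.277 + 18.45 = 25.73 d
K_eq = L_total / Σ(L/K) = 834 / 25.73 = 32.42 m/d
q = K_eq · i = 32.42 × 0.0016 = 0.05187 m/d (same in every zone)
Zone A: v = q/n = 0.05187/0.26 = 0.1995 m/d → t_A = 572/0.1995 = 2867 d
Zone B: v = q/n = 0.05187/0.06 = 0.8644 m/d → t_B = 262/0.8644 = 303.1 d
Total t = 2867 + 303.1 = 3171 d
   = 3171 / 365 = 8.69 yr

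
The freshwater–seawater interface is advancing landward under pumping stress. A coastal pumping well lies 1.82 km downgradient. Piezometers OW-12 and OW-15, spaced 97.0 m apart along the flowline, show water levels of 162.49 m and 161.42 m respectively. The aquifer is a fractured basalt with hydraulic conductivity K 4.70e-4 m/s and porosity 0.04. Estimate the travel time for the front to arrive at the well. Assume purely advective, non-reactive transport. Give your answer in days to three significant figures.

Hydraulic gradient i = (162.49 − 161.42) / 97.0 = 1.07 / 97.0 = 0.01103
K = 4.70e-4 m/s × 86400 s/d = 40.61 m/d
q = Ki = 40.61 × 0.01103 = 0.4479 m/d
Average linear velocity = 0.4479 / 0.04 = 11.20 m/d
L = 1.82 km = 1820 m
t = L / v = 1820 / 11.20 = 162.5 d

163 days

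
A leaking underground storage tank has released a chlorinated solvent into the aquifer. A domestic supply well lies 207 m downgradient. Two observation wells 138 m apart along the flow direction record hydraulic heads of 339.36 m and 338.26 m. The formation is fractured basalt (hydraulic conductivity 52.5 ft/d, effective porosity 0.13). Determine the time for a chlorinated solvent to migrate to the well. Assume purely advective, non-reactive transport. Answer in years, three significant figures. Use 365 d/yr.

0.578 years

Hydraulic gradient i = (339.36 − 338.26) / 138 = 1.10 / 138 = 0.007971
K = 52.5 ft/d × 0.3048 = 16.00 m/d
Specific discharge q = 16.00 × 0.007971 = 0.1276 m/d
Seepage velocity v = q / n = 0.1276 / 0.13 = 0.9812 m/d
t = L / v = 207 / 0.9812 = 211.0 d
   = 211.0 / 365 = 0.578 yr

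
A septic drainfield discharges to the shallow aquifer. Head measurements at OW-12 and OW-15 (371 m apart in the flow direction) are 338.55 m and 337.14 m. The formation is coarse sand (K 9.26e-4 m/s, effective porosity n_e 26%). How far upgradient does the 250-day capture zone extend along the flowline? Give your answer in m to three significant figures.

292 m

Hydraulic gradient i = (338.55 − 337.14) / 371 = 1.41 / 371 = 0.003801
K = 9.26e-4 m/s × 86400 s/d = 80.01 m/d
q = Ki = 80.01 × 0.003801 = 0.3041 m/d
v_s = q/n_e = 0.3041/0.26 = 1.169 m/d
L = v × T = 1.169 × 250 = 292.4 m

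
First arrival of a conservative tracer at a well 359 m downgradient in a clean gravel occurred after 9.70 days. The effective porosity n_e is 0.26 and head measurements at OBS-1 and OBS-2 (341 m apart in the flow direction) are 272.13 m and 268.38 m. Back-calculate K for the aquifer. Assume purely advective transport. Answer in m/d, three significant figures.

875 m/d

Hydraulic gradient i = (272.13 − 268.38) / 341 = 3.75 / 341 = 0.01100
v = L / t = 359 / 9.70 = 37.01 m/d
K = v · n / i = 37.01 × 0.26 / 0.01100 = 875 m/d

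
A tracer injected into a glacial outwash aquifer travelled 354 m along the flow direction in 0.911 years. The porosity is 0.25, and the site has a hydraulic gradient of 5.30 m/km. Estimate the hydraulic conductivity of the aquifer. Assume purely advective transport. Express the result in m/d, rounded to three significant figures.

t = 0.911 years = 332.5 d
v = L / t = 354 / 332.5 = 1.065 m/d
K = v · n / i = 1.065 × 0.25 / 0.0053 = 50.2 m/d

50.2 m/d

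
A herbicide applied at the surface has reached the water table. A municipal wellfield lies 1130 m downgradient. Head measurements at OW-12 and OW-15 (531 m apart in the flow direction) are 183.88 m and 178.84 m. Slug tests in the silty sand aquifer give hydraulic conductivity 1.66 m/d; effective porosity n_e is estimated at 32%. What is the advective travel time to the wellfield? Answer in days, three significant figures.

23000 days

Hydraulic gradient i = (183.88 − 178.84) / 531 = 5.04 / 531 = 0.009492
q = Ki = 1.66 × 0.009492 = 0.01576 m/d
v_s = q/n_e = 0.01576/0.32 = 0.04924 m/d
t = L / v = 1130 / 0.04924 = 22950 d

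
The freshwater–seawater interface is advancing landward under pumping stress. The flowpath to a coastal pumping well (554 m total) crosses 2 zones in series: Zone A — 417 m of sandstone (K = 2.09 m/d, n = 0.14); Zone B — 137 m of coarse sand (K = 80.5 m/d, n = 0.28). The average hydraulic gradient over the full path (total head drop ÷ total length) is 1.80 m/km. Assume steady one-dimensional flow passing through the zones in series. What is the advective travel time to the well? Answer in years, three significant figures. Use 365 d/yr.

53.5 years

Continuity: the same q passes through each zone, so ΔH = q·Σ(L_j/K_j) — the zones act as resistances in series.
Σ(L/K) = 417/2.09 + 137/80.5 = 199.5 + 1.702 = 201.2 d
K_eq = L_total / Σ(L/K) = 554 / 201.2 = 2.753 m/d
q = K_eq · i = 2.753 × 0.0018 = 0.004956 m/d (same in every zone)
Zone A: v = q/n = 0.004956/0.14 = 0.03540 m/d → t_A = 417/0.03540 = 11780 d
Zone B: v = q/n = 0.004956/0.28 = 0.01770 m/d → t_B = 137/0.01770 = 7741 d
Total t = 11780 + 7741 = 19520 d
   = 19520 / 365 = 53.5 yr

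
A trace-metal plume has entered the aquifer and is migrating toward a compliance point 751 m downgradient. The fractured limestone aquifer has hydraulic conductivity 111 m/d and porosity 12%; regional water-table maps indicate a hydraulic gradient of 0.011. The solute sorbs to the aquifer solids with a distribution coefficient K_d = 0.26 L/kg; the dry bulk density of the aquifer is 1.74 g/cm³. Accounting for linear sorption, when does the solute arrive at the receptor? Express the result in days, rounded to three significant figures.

Specific discharge q = 111 × 0.011 = 1.221 m/d
v_s = q/n_e = 1.221/0.12 = 10.17 m/d
Retardation R = 1 + ρ_b·K_d/n = 1 + 1.74×0.26/0.12 = 4.770
Contaminant velocity v_c = v/R = 10.17/4.770 = 2.133 m/d
t = L/v_c = 751/2.133 = 352.1 d

352 days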